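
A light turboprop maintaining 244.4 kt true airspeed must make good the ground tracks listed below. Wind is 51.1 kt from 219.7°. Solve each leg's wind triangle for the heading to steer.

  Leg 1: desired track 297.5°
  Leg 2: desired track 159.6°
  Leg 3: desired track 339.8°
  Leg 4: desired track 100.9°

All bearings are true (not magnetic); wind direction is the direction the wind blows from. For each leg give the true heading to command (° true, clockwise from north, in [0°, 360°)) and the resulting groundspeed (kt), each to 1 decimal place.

Leg 1: heading=285.7°, groundspeed=228.4 kt
Leg 2: heading=170.0°, groundspeed=214.9 kt
Leg 3: heading=329.4°, groundspeed=266.0 kt
Leg 4: heading=111.5°, groundspeed=264.9 kt

Leg 1: desired track 297.5°; wind correction -11.8° → command heading 285.7°, groundspeed 228.4 kt
Leg 2: desired track 159.6°; wind correction +10.4° → command heading 170.0°, groundspeed 214.9 kt
Leg 3: desired track 339.8°; wind correction -10.4° → command heading 329.4°, groundspeed 266.0 kt
Leg 4: desired track 100.9°; wind correction +10.6° → command heading 111.5°, groundspeed 264.9 kt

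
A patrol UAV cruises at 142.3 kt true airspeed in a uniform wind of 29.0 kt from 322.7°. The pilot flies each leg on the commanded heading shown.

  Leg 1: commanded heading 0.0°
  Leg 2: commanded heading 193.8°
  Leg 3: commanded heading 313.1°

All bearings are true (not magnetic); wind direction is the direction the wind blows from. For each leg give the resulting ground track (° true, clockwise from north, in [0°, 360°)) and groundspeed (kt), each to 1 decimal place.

Leg 1: track=8.4°, groundspeed=120.5 kt
Leg 2: track=185.8°, groundspeed=162.1 kt
Leg 3: track=310.7°, groundspeed=113.8 kt

Leg 1: heading 0.0°; drift +8.4° → track 8.4°, groundspeed 120.5 kt
Leg 2: heading 193.8°; drift -8.0° → track 185.8°, groundspeed 162.1 kt
Leg 3: heading 313.1°; drift -2.4° → track 310.7°, groundspeed 113.8 kt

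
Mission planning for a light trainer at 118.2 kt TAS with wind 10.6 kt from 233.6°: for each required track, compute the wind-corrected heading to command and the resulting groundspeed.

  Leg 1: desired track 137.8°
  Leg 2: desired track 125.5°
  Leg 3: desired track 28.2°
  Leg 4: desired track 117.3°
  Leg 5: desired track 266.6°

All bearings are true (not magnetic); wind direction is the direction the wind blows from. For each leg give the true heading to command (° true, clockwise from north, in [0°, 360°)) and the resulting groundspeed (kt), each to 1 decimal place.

Leg 1: heading=142.9°, groundspeed=118.8 kt
Leg 2: heading=130.4°, groundspeed=121.1 kt
Leg 3: heading=26.0°, groundspeed=127.7 kt
Leg 4: heading=121.9°, groundspeed=122.5 kt
Leg 5: heading=263.8°, groundspeed=109.2 kt

Leg 1: desired track 137.8°; wind correction +5.1° → command heading 142.9°, groundspeed 118.8 kt
Leg 2: desired track 125.5°; wind correction +4.9° → command heading 130.4°, groundspeed 121.1 kt
Leg 3: desired track 28.2°; wind correction -2.2° → command heading 26.0°, groundspeed 127.7 kt
Leg 4: desired track 117.3°; wind correction +4.6° → command heading 121.9°, groundspeed 122.5 kt
Leg 5: desired track 266.6°; wind correction -2.8° → command heading 263.8°, groundspeed 109.2 kt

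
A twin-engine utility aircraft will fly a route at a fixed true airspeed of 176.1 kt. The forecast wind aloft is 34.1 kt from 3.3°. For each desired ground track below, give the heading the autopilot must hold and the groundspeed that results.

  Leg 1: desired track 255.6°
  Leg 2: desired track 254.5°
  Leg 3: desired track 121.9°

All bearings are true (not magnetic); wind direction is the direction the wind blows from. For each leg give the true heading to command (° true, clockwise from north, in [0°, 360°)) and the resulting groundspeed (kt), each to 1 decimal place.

Leg 1: heading=266.2°, groundspeed=183.4 kt
Leg 2: heading=265.1°, groundspeed=184.1 kt
Leg 3: heading=112.1°, groundspeed=189.9 kt

Leg 1: desired track 255.6°; wind correction +10.6° → command heading 266.2°, groundspeed 183.4 kt
Leg 2: desired track 254.5°; wind correction +10.6° → command heading 265.1°, groundspeed 184.1 kt
Leg 3: desired track 121.9°; wind correction -9.8° → command heading 112.1°, groundspeed 189.9 kt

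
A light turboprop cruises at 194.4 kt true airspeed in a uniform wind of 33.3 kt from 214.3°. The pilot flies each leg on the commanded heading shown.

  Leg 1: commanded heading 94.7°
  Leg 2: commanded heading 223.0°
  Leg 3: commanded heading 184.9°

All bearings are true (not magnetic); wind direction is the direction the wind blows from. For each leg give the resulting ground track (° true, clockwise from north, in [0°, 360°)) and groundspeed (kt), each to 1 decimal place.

Leg 1: track=86.9°, groundspeed=212.8 kt
Leg 2: track=224.8°, groundspeed=161.6 kt
Leg 3: track=179.3°, groundspeed=166.2 kt

Leg 1: heading 94.7°; drift -7.8° → track 86.9°, groundspeed 212.8 kt
Leg 2: heading 223.0°; drift +1.8° → track 224.8°, groundspeed 161.6 kt
Leg 3: heading 184.9°; drift -5.6° → track 179.3°, groundspeed 166.2 kt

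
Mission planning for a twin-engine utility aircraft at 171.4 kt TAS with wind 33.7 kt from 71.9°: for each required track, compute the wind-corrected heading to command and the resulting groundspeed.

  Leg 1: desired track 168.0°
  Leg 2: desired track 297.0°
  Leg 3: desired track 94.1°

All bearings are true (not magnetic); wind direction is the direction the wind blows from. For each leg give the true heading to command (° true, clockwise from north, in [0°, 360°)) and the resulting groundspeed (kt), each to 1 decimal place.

Leg 1: desired track 168.0°; wind correction -11.3° → command heading 156.7°, groundspeed 171.7 kt
Leg 2: desired track 297.0°; wind correction +8.0° → command heading 305.0°, groundspeed 193.5 kt
Leg 3: desired track 94.1°; wind correction -4.3° → command heading 89.8°, groundspeed 139.7 kt

Leg 1: heading=156.7°, groundspeed=171.7 kt
Leg 2: heading=305.0°, groundspeed=193.5 kt
Leg 3: heading=89.8°, groundspeed=139.7 kt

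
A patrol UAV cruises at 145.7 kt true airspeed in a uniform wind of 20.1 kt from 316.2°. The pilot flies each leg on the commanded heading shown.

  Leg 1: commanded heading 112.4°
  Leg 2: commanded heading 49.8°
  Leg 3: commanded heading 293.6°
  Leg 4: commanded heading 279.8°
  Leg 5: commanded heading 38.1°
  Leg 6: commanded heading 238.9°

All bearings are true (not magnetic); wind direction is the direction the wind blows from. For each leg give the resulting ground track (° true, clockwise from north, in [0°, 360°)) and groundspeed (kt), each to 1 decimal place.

Leg 1: track=115.2°, groundspeed=164.3 kt
Leg 2: track=57.6°, groundspeed=148.3 kt
Leg 3: track=290.1°, groundspeed=127.4 kt
Leg 4: track=274.5°, groundspeed=130.1 kt
Leg 5: track=46.0°, groundspeed=144.2 kt
Leg 6: track=231.0°, groundspeed=142.6 kt

Leg 1: heading 112.4°; drift +2.8° → track 115.2°, groundspeed 164.3 kt
Leg 2: heading 49.8°; drift +7.8° → track 57.6°, groundspeed 148.3 kt
Leg 3: heading 293.6°; drift -3.5° → track 290.1°, groundspeed 127.4 kt
Leg 4: heading 279.8°; drift -5.3° → track 274.5°, groundspeed 130.1 kt
Leg 5: heading 38.1°; drift +7.9° → track 46.0°, groundspeed 144.2 kt
Leg 6: heading 238.9°; drift -7.9° → track 231.0°, groundspeed 142.6 kt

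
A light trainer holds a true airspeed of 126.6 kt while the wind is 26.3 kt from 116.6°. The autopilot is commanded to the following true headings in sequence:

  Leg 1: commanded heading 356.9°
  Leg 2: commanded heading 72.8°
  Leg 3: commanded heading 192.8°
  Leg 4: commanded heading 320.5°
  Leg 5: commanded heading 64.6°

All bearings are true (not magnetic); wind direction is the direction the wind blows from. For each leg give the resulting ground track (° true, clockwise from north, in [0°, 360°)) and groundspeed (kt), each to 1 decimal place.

Leg 1: track=347.6°, groundspeed=141.5 kt
Leg 2: track=63.2°, groundspeed=109.1 kt
Leg 3: track=204.8°, groundspeed=123.0 kt
Leg 4: track=316.5°, groundspeed=151.0 kt
Leg 5: track=54.0°, groundspeed=112.3 kt

Leg 1: heading 356.9°; drift -9.3° → track 347.6°, groundspeed 141.5 kt
Leg 2: heading 72.8°; drift -9.6° → track 63.2°, groundspeed 109.1 kt
Leg 3: heading 192.8°; drift +12.0° → track 204.8°, groundspeed 123.0 kt
Leg 4: heading 320.5°; drift -4.0° → track 316.5°, groundspeed 151.0 kt
Leg 5: heading 64.6°; drift -10.6° → track 54.0°, groundspeed 112.3 kt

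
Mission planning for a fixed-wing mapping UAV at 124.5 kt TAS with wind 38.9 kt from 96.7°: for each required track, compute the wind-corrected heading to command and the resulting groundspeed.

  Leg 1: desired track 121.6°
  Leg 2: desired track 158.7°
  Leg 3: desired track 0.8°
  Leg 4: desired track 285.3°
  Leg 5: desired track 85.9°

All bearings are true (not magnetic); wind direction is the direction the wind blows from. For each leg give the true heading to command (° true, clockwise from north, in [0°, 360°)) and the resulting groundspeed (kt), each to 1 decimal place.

Leg 1: desired track 121.6°; wind correction -7.6° → command heading 114.0°, groundspeed 88.1 kt
Leg 2: desired track 158.7°; wind correction -16.0° → command heading 142.7°, groundspeed 101.4 kt
Leg 3: desired track 0.8°; wind correction +18.1° → command heading 18.9°, groundspeed 122.3 kt
Leg 4: desired track 285.3°; wind correction +2.7° → command heading 288.0°, groundspeed 162.8 kt
Leg 5: desired track 85.9°; wind correction +3.4° → command heading 89.3°, groundspeed 86.1 kt

Leg 1: heading=114.0°, groundspeed=88.1 kt
Leg 2: heading=142.7°, groundspeed=101.4 kt
Leg 3: heading=18.9°, groundspeed=122.3 kt
Leg 4: heading=288.0°, groundspeed=162.8 kt
Leg 5: heading=89.3°, groundspeed=86.1 kt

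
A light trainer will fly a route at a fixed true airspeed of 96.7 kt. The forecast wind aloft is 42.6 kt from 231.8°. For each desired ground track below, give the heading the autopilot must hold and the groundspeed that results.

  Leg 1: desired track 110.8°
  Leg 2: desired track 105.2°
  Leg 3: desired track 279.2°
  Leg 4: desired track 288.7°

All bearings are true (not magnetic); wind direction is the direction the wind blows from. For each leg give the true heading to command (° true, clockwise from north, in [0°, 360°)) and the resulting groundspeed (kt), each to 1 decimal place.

Leg 1: heading=133.0°, groundspeed=111.5 kt
Leg 2: heading=125.9°, groundspeed=115.8 kt
Leg 3: heading=260.3°, groundspeed=62.6 kt
Leg 4: heading=267.0°, groundspeed=66.6 kt

Leg 1: desired track 110.8°; wind correction +22.2° → command heading 133.0°, groundspeed 111.5 kt
Leg 2: desired track 105.2°; wind correction +20.7° → command heading 125.9°, groundspeed 115.8 kt
Leg 3: desired track 279.2°; wind correction -18.9° → command heading 260.3°, groundspeed 62.6 kt
Leg 4: desired track 288.7°; wind correction -21.7° → command heading 267.0°, groundspeed 66.6 kt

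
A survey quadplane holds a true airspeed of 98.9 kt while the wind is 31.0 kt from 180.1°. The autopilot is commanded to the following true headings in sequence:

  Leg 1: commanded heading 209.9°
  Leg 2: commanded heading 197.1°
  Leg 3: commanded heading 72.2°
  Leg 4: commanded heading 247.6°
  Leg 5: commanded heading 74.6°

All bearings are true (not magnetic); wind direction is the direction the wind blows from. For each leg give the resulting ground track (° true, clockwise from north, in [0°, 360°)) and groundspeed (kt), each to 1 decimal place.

Leg 1: track=222.0°, groundspeed=73.6 kt
Leg 2: track=204.6°, groundspeed=69.8 kt
Leg 3: track=57.0°, groundspeed=112.4 kt
Leg 4: track=265.8°, groundspeed=91.6 kt
Leg 5: track=59.0°, groundspeed=111.3 kt

Leg 1: heading 209.9°; drift +12.1° → track 222.0°, groundspeed 73.6 kt
Leg 2: heading 197.1°; drift +7.5° → track 204.6°, groundspeed 69.8 kt
Leg 3: heading 72.2°; drift -15.2° → track 57.0°, groundspeed 112.4 kt
Leg 4: heading 247.6°; drift +18.2° → track 265.8°, groundspeed 91.6 kt
Leg 5: heading 74.6°; drift -15.6° → track 59.0°, groundspeed 111.3 kt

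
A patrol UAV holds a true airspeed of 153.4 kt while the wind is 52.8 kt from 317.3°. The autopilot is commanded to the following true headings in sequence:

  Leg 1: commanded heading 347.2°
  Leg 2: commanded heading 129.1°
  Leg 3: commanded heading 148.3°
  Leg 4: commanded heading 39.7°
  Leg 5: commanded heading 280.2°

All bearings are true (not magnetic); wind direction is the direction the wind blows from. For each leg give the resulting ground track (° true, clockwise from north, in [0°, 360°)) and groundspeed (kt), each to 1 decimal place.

Leg 1: track=0.9°, groundspeed=110.8 kt
Leg 2: track=131.2°, groundspeed=205.8 kt
Leg 3: track=145.5°, groundspeed=205.5 kt
Leg 4: track=59.4°, groundspeed=155.5 kt
Leg 5: track=264.2°, groundspeed=115.8 kt

Leg 1: heading 347.2°; drift +13.7° → track 0.9°, groundspeed 110.8 kt
Leg 2: heading 129.1°; drift +2.1° → track 131.2°, groundspeed 205.8 kt
Leg 3: heading 148.3°; drift -2.8° → track 145.5°, groundspeed 205.5 kt
Leg 4: heading 39.7°; drift +19.7° → track 59.4°, groundspeed 155.5 kt
Leg 5: heading 280.2°; drift -16.0° → track 264.2°, groundspeed 115.8 kt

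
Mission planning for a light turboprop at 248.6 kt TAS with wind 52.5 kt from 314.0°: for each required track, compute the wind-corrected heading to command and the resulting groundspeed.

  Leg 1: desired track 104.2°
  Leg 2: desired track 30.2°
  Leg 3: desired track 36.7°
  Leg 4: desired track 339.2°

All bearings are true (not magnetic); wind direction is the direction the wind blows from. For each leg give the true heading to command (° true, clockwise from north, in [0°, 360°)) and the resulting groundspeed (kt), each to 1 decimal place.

Leg 1: heading=98.2°, groundspeed=292.8 kt
Leg 2: heading=18.4°, groundspeed=230.8 kt
Leg 3: heading=24.6°, groundspeed=236.4 kt
Leg 4: heading=334.0°, groundspeed=200.1 kt

Leg 1: desired track 104.2°; wind correction -6.0° → command heading 98.2°, groundspeed 292.8 kt
Leg 2: desired track 30.2°; wind correction -11.8° → command heading 18.4°, groundspeed 230.8 kt
Leg 3: desired track 36.7°; wind correction -12.1° → command heading 24.6°, groundspeed 236.4 kt
Leg 4: desired track 339.2°; wind correction -5.2° → command heading 334.0°, groundspeed 200.1 kt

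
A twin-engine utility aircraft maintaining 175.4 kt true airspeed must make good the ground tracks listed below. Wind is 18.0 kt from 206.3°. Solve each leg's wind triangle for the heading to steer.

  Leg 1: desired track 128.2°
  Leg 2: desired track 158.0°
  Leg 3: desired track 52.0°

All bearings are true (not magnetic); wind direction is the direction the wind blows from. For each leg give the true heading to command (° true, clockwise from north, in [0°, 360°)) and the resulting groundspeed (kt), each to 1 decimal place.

Leg 1: desired track 128.2°; wind correction +5.8° → command heading 134.0°, groundspeed 170.8 kt
Leg 2: desired track 158.0°; wind correction +4.4° → command heading 162.4°, groundspeed 162.9 kt
Leg 3: desired track 52.0°; wind correction +2.6° → command heading 54.6°, groundspeed 191.4 kt

Leg 1: heading=134.0°, groundspeed=170.8 kt
Leg 2: heading=162.4°, groundspeed=162.9 kt
Leg 3: heading=54.6°, groundspeed=191.4 kt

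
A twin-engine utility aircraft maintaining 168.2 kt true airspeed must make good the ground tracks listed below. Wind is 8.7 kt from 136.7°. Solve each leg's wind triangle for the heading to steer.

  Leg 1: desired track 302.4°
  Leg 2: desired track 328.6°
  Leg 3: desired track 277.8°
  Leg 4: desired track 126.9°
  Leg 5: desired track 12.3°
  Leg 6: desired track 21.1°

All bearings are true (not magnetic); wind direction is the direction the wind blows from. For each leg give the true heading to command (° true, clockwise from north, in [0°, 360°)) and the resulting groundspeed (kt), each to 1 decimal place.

Leg 1: heading=301.7°, groundspeed=176.6 kt
Leg 2: heading=329.2°, groundspeed=176.7 kt
Leg 3: heading=275.9°, groundspeed=174.9 kt
Leg 4: heading=127.4°, groundspeed=159.6 kt
Leg 5: heading=14.7°, groundspeed=173.0 kt
Leg 6: heading=23.8°, groundspeed=171.8 kt

Leg 1: desired track 302.4°; wind correction -0.7° → command heading 301.7°, groundspeed 176.6 kt
Leg 2: desired track 328.6°; wind correction +0.6° → command heading 329.2°, groundspeed 176.7 kt
Leg 3: desired track 277.8°; wind correction -1.9° → command heading 275.9°, groundspeed 174.9 kt
Leg 4: desired track 126.9°; wind correction +0.5° → command heading 127.4°, groundspeed 159.6 kt
Leg 5: desired track 12.3°; wind correction +2.4° → command heading 14.7°, groundspeed 173.0 kt
Leg 6: desired track 21.1°; wind correction +2.7° → command heading 23.8°, groundspeed 171.8 kt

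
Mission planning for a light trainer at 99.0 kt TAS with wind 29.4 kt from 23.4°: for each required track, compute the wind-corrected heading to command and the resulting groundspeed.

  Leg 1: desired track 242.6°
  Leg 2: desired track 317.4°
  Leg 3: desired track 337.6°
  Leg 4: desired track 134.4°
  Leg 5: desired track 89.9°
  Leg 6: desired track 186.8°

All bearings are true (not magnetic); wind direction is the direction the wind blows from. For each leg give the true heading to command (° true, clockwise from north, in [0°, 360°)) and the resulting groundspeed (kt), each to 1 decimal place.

Leg 1: desired track 242.6°; wind correction +10.8° → command heading 253.4°, groundspeed 120.0 kt
Leg 2: desired track 317.4°; wind correction +15.7° → command heading 333.1°, groundspeed 83.3 kt
Leg 3: desired track 337.6°; wind correction +12.3° → command heading 349.9°, groundspeed 76.2 kt
Leg 4: desired track 134.4°; wind correction -16.1° → command heading 118.3°, groundspeed 105.7 kt
Leg 5: desired track 89.9°; wind correction -15.8° → command heading 74.1°, groundspeed 83.5 kt
Leg 6: desired track 186.8°; wind correction -4.9° → command heading 181.9°, groundspeed 126.8 kt

Leg 1: heading=253.4°, groundspeed=120.0 kt
Leg 2: heading=333.1°, groundspeed=83.3 kt
Leg 3: heading=349.9°, groundspeed=76.2 kt
Leg 4: heading=118.3°, groundspeed=105.7 kt
Leg 5: heading=74.1°, groundspeed=83.5 kt
Leg 6: heading=181.9°, groundspeed=126.8 kt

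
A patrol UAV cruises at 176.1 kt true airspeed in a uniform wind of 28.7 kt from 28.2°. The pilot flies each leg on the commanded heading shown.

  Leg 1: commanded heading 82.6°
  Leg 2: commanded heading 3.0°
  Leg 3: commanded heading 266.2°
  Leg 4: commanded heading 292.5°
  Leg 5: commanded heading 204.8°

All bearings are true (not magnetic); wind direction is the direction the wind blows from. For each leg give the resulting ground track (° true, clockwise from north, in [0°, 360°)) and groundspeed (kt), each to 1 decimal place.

Leg 1: track=90.9°, groundspeed=161.1 kt
Leg 2: track=358.3°, groundspeed=150.6 kt
Leg 3: track=258.9°, groundspeed=192.9 kt
Leg 4: track=283.4°, groundspeed=181.2 kt
Leg 5: track=205.3°, groundspeed=204.8 kt

Leg 1: heading 82.6°; drift +8.3° → track 90.9°, groundspeed 161.1 kt
Leg 2: heading 3.0°; drift -4.7° → track 358.3°, groundspeed 150.6 kt
Leg 3: heading 266.2°; drift -7.3° → track 258.9°, groundspeed 192.9 kt
Leg 4: heading 292.5°; drift -9.1° → track 283.4°, groundspeed 181.2 kt
Leg 5: heading 204.8°; drift +0.5° → track 205.3°, groundspeed 204.8 kt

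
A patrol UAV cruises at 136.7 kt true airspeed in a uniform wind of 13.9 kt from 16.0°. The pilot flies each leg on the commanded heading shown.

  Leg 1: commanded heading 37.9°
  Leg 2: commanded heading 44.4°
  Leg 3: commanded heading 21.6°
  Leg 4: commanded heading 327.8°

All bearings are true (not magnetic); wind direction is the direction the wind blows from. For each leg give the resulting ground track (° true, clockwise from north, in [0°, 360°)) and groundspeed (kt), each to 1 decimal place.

Leg 1: track=40.3°, groundspeed=123.9 kt
Leg 2: track=47.4°, groundspeed=124.6 kt
Leg 3: track=22.2°, groundspeed=122.9 kt
Leg 4: track=323.2°, groundspeed=127.9 kt

Leg 1: heading 37.9°; drift +2.4° → track 40.3°, groundspeed 123.9 kt
Leg 2: heading 44.4°; drift +3.0° → track 47.4°, groundspeed 124.6 kt
Leg 3: heading 21.6°; drift +0.6° → track 22.2°, groundspeed 122.9 kt
Leg 4: heading 327.8°; drift -4.6° → track 323.2°, groundspeed 127.9 kt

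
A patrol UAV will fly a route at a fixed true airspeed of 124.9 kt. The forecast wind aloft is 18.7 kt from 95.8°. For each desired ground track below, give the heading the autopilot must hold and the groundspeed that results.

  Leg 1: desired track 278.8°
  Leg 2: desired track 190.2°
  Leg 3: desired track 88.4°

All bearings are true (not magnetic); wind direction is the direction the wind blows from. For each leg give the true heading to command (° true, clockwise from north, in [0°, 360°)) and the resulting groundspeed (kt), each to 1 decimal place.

Leg 1: heading=279.2°, groundspeed=143.6 kt
Leg 2: heading=181.6°, groundspeed=124.9 kt
Leg 3: heading=89.5°, groundspeed=106.3 kt

Leg 1: desired track 278.8°; wind correction +0.4° → command heading 279.2°, groundspeed 143.6 kt
Leg 2: desired track 190.2°; wind correction -8.6° → command heading 181.6°, groundspeed 124.9 kt
Leg 3: desired track 88.4°; wind correction +1.1° → command heading 89.5°, groundspeed 106.3 kt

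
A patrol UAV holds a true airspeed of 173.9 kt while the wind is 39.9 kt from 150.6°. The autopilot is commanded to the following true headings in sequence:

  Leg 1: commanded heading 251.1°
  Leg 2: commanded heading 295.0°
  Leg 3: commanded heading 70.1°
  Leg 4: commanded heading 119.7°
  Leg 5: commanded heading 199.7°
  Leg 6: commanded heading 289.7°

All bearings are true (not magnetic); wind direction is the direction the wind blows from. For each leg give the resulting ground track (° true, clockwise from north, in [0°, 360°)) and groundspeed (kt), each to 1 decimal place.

Leg 1: heading 251.1°; drift +12.2° → track 263.3°, groundspeed 185.4 kt
Leg 2: heading 295.0°; drift +6.4° → track 301.4°, groundspeed 207.6 kt
Leg 3: heading 70.1°; drift -13.2° → track 56.9°, groundspeed 171.9 kt
Leg 4: heading 119.7°; drift -8.3° → track 111.4°, groundspeed 141.2 kt
Leg 5: heading 199.7°; drift +11.5° → track 211.2°, groundspeed 150.8 kt
Leg 6: heading 289.7°; drift +7.3° → track 297.0°, groundspeed 205.7 kt

Leg 1: track=263.3°, groundspeed=185.4 kt
Leg 2: track=301.4°, groundspeed=207.6 kt
Leg 3: track=56.9°, groundspeed=171.9 kt
Leg 4: track=111.4°, groundspeed=141.2 kt
Leg 5: track=211.2°, groundspeed=150.8 kt
Leg 6: track=297.0°, groundspeed=205.7 kt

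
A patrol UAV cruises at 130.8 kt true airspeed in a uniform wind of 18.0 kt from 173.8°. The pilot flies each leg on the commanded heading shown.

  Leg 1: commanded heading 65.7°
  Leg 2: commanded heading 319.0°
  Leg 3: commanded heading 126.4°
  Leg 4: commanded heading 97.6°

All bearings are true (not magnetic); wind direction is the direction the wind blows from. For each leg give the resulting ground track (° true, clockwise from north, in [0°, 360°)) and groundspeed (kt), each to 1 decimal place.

Leg 1: heading 65.7°; drift -7.1° → track 58.6°, groundspeed 137.5 kt
Leg 2: heading 319.0°; drift +4.0° → track 323.0°, groundspeed 145.9 kt
Leg 3: heading 126.4°; drift -6.4° → track 120.0°, groundspeed 119.4 kt
Leg 4: heading 97.6°; drift -7.9° → track 89.7°, groundspeed 127.7 kt

Leg 1: track=58.6°, groundspeed=137.5 kt
Leg 2: track=323.0°, groundspeed=145.9 kt
Leg 3: track=120.0°, groundspeed=119.4 kt
Leg 4: track=89.7°, groundspeed=127.7 kt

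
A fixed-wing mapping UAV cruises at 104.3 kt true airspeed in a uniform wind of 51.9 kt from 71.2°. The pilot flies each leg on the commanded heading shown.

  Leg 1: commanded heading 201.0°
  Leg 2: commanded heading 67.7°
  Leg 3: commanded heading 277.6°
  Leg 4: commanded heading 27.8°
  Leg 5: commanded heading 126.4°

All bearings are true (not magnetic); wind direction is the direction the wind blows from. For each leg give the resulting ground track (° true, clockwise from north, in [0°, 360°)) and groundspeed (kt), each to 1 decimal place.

Leg 1: heading 201.0°; drift +16.2° → track 217.2°, groundspeed 143.2 kt
Leg 2: heading 67.7°; drift -3.5° → track 64.2°, groundspeed 52.6 kt
Leg 3: heading 277.6°; drift -8.7° → track 268.9°, groundspeed 152.5 kt
Leg 4: heading 27.8°; drift -28.2° → track 359.6°, groundspeed 75.5 kt
Leg 5: heading 126.4°; drift +29.7° → track 156.1°, groundspeed 86.0 kt

Leg 1: track=217.2°, groundspeed=143.2 kt
Leg 2: track=64.2°, groundspeed=52.6 kt
Leg 3: track=268.9°, groundspeed=152.5 kt
Leg 4: track=359.6°, groundspeed=75.5 kt
Leg 5: track=156.1°, groundspeed=86.0 kt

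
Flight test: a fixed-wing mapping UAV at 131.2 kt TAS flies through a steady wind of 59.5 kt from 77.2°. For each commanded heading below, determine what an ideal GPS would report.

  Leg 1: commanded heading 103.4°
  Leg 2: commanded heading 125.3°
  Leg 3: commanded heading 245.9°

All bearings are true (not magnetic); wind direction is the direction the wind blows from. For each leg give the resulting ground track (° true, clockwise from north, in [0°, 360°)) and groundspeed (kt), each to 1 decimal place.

Leg 1: track=122.1°, groundspeed=82.1 kt
Leg 2: track=151.1°, groundspeed=101.6 kt
Leg 3: track=249.4°, groundspeed=189.9 kt

Leg 1: heading 103.4°; drift +18.7° → track 122.1°, groundspeed 82.1 kt
Leg 2: heading 125.3°; drift +25.8° → track 151.1°, groundspeed 101.6 kt
Leg 3: heading 245.9°; drift +3.5° → track 249.4°, groundspeed 189.9 kt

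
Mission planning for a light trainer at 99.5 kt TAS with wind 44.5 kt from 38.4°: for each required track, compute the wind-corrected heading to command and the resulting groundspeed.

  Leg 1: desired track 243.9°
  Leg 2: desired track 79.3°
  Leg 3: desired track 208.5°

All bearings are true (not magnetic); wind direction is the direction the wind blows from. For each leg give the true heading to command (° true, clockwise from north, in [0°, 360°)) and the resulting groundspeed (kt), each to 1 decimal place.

Leg 1: heading=255.0°, groundspeed=137.8 kt
Leg 2: heading=62.3°, groundspeed=61.5 kt
Leg 3: heading=204.1°, groundspeed=143.0 kt

Leg 1: desired track 243.9°; wind correction +11.1° → command heading 255.0°, groundspeed 137.8 kt
Leg 2: desired track 79.3°; wind correction -17.0° → command heading 62.3°, groundspeed 61.5 kt
Leg 3: desired track 208.5°; wind correction -4.4° → command heading 204.1°, groundspeed 143.0 kt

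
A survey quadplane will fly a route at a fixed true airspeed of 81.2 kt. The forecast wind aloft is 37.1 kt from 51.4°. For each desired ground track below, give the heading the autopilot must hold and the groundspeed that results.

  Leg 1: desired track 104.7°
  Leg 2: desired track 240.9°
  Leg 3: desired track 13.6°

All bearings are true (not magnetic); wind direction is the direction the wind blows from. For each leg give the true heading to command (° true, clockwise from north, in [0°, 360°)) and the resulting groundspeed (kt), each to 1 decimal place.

Leg 1: desired track 104.7°; wind correction -21.5° → command heading 83.2°, groundspeed 53.4 kt
Leg 2: desired track 240.9°; wind correction +4.3° → command heading 245.2°, groundspeed 117.6 kt
Leg 3: desired track 13.6°; wind correction +16.3° → command heading 29.9°, groundspeed 48.6 kt

Leg 1: heading=83.2°, groundspeed=53.4 kt
Leg 2: heading=245.2°, groundspeed=117.6 kt
Leg 3: heading=29.9°, groundspeed=48.6 kt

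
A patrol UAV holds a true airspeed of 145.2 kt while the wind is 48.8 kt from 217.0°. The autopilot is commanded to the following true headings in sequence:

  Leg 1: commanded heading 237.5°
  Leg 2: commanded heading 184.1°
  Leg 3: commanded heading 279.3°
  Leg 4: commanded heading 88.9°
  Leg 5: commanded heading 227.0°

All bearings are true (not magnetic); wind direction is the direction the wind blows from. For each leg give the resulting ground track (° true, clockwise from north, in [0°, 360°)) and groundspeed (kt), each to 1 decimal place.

Leg 1: track=247.2°, groundspeed=100.9 kt
Leg 2: track=169.8°, groundspeed=107.5 kt
Leg 3: track=298.7°, groundspeed=129.9 kt
Leg 4: track=76.5°, groundspeed=179.5 kt
Leg 5: track=232.0°, groundspeed=97.5 kt

Leg 1: heading 237.5°; drift +9.7° → track 247.2°, groundspeed 100.9 kt
Leg 2: heading 184.1°; drift -14.3° → track 169.8°, groundspeed 107.5 kt
Leg 3: heading 279.3°; drift +19.4° → track 298.7°, groundspeed 129.9 kt
Leg 4: heading 88.9°; drift -12.4° → track 76.5°, groundspeed 179.5 kt
Leg 5: heading 227.0°; drift +5.0° → track 232.0°, groundspeed 97.5 kt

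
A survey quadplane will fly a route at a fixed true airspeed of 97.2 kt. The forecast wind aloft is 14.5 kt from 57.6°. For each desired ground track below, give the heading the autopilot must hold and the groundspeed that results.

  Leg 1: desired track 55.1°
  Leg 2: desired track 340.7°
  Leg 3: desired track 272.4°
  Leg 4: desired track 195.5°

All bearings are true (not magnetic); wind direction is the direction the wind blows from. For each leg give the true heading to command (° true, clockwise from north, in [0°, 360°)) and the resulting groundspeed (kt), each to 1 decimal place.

Leg 1: desired track 55.1°; wind correction +0.4° → command heading 55.5°, groundspeed 82.7 kt
Leg 2: desired track 340.7°; wind correction +8.4° → command heading 349.1°, groundspeed 92.9 kt
Leg 3: desired track 272.4°; wind correction +4.9° → command heading 277.3°, groundspeed 108.8 kt
Leg 4: desired track 195.5°; wind correction -5.7° → command heading 189.8°, groundspeed 107.5 kt

Leg 1: heading=55.5°, groundspeed=82.7 kt
Leg 2: heading=349.1°, groundspeed=92.9 kt
Leg 3: heading=277.3°, groundspeed=108.8 kt
Leg 4: heading=189.8°, groundspeed=107.5 kt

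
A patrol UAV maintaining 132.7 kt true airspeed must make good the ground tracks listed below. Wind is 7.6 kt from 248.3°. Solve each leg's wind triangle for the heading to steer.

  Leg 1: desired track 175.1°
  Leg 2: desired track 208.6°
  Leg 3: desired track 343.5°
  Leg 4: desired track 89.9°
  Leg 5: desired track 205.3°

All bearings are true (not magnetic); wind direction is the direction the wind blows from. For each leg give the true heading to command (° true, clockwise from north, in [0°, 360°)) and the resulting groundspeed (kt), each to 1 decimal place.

Leg 1: heading=178.2°, groundspeed=130.3 kt
Leg 2: heading=210.7°, groundspeed=126.8 kt
Leg 3: heading=340.2°, groundspeed=133.2 kt
Leg 4: heading=91.1°, groundspeed=139.7 kt
Leg 5: heading=207.5°, groundspeed=127.0 kt

Leg 1: desired track 175.1°; wind correction +3.1° → command heading 178.2°, groundspeed 130.3 kt
Leg 2: desired track 208.6°; wind correction +2.1° → command heading 210.7°, groundspeed 126.8 kt
Leg 3: desired track 343.5°; wind correction -3.3° → command heading 340.2°, groundspeed 133.2 kt
Leg 4: desired track 89.9°; wind correction +1.2° → command heading 91.1°, groundspeed 139.7 kt
Leg 5: desired track 205.3°; wind correction +2.2° → command heading 207.5°, groundspeed 127.0 kt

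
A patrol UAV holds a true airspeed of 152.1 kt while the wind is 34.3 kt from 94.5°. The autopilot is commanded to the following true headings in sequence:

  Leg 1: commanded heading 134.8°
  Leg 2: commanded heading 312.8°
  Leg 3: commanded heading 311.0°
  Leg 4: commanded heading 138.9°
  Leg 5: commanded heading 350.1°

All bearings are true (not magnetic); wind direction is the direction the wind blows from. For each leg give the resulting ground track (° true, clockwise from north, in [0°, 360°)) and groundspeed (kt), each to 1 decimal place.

Leg 1: track=144.8°, groundspeed=127.9 kt
Leg 2: track=306.0°, groundspeed=180.3 kt
Leg 3: track=304.5°, groundspeed=180.8 kt
Leg 4: track=149.6°, groundspeed=129.8 kt
Leg 5: track=338.4°, groundspeed=164.0 kt

Leg 1: heading 134.8°; drift +10.0° → track 144.8°, groundspeed 127.9 kt
Leg 2: heading 312.8°; drift -6.8° → track 306.0°, groundspeed 180.3 kt
Leg 3: heading 311.0°; drift -6.5° → track 304.5°, groundspeed 180.8 kt
Leg 4: heading 138.9°; drift +10.7° → track 149.6°, groundspeed 129.8 kt
Leg 5: heading 350.1°; drift -11.7° → track 338.4°, groundspeed 164.0 kt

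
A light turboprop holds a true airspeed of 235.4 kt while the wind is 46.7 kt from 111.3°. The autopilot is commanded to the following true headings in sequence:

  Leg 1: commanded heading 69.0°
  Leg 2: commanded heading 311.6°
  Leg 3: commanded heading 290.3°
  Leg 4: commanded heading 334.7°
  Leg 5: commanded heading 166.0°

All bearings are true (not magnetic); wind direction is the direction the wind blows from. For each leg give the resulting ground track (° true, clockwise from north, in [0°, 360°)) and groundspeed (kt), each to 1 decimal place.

Leg 1: heading 69.0°; drift -8.9° → track 60.1°, groundspeed 203.3 kt
Leg 2: heading 311.6°; drift -3.3° → track 308.3°, groundspeed 279.7 kt
Leg 3: heading 290.3°; drift +0.2° → track 290.5°, groundspeed 282.1 kt
Leg 4: heading 334.7°; drift -6.8° → track 327.9°, groundspeed 271.2 kt
Leg 5: heading 166.0°; drift +10.4° → track 176.4°, groundspeed 211.9 kt

Leg 1: track=60.1°, groundspeed=203.3 kt
Leg 2: track=308.3°, groundspeed=279.7 kt
Leg 3: track=290.5°, groundspeed=282.1 kt
Leg 4: track=327.9°, groundspeed=271.2 kt
Leg 5: track=176.4°, groundspeed=211.9 kt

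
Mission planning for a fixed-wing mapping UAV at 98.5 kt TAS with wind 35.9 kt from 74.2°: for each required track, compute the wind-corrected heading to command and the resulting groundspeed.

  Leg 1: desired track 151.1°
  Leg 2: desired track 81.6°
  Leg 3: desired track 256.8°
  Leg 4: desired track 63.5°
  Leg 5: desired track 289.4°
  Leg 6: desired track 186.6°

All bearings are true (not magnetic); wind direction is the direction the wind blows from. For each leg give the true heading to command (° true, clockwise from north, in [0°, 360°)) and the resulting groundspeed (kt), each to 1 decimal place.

Leg 1: desired track 151.1°; wind correction -20.8° → command heading 130.3°, groundspeed 83.9 kt
Leg 2: desired track 81.6°; wind correction -2.7° → command heading 78.9°, groundspeed 62.8 kt
Leg 3: desired track 256.8°; wind correction +0.9° → command heading 257.7°, groundspeed 134.3 kt
Leg 4: desired track 63.5°; wind correction +3.9° → command heading 67.4°, groundspeed 63.0 kt
Leg 5: desired track 289.4°; wind correction +12.1° → command heading 301.5°, groundspeed 125.6 kt
Leg 6: desired track 186.6°; wind correction -19.7° → command heading 166.9°, groundspeed 106.4 kt

Leg 1: heading=130.3°, groundspeed=83.9 kt
Leg 2: heading=78.9°, groundspeed=62.8 kt
Leg 3: heading=257.7°, groundspeed=134.3 kt
Leg 4: heading=67.4°, groundspeed=63.0 kt
Leg 5: heading=301.5°, groundspeed=125.6 kt
Leg 6: heading=166.9°, groundspeed=106.4 kt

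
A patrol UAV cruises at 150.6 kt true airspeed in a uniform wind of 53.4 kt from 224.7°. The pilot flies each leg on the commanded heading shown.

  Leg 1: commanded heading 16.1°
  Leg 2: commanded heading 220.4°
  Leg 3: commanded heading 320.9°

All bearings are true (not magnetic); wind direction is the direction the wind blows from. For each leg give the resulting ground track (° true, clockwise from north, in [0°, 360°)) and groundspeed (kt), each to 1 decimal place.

Leg 1: heading 16.1°; drift +7.4° → track 23.5°, groundspeed 199.1 kt
Leg 2: heading 220.4°; drift -2.4° → track 218.0°, groundspeed 97.4 kt
Leg 3: heading 320.9°; drift +18.8° → track 339.7°, groundspeed 165.1 kt

Leg 1: track=23.5°, groundspeed=199.1 kt
Leg 2: track=218.0°, groundspeed=97.4 kt
Leg 3: track=339.7°, groundspeed=165.1 kt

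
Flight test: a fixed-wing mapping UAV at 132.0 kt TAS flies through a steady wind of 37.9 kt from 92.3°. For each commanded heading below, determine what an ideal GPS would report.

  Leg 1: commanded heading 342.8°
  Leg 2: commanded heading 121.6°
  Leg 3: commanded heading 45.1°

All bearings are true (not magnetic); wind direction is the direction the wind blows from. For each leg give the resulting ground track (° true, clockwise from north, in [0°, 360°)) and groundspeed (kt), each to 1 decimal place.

Leg 1: track=328.9°, groundspeed=149.0 kt
Leg 2: track=132.2°, groundspeed=100.7 kt
Leg 3: track=30.4°, groundspeed=109.8 kt

Leg 1: heading 342.8°; drift -13.9° → track 328.9°, groundspeed 149.0 kt
Leg 2: heading 121.6°; drift +10.6° → track 132.2°, groundspeed 100.7 kt
Leg 3: heading 45.1°; drift -14.7° → track 30.4°, groundspeed 109.8 kt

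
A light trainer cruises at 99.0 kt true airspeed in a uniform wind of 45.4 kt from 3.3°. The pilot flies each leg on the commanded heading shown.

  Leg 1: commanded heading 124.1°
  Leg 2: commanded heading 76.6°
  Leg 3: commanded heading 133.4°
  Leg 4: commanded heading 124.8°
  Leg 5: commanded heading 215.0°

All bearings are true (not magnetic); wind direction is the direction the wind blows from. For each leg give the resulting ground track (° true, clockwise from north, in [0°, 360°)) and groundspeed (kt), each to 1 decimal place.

Leg 1: heading 124.1°; drift +17.7° → track 141.8°, groundspeed 128.3 kt
Leg 2: heading 76.6°; drift +26.8° → track 103.4°, groundspeed 96.3 kt
Leg 3: heading 133.4°; drift +15.2° → track 148.6°, groundspeed 132.9 kt
Leg 4: heading 124.8°; drift +17.5° → track 142.3°, groundspeed 128.7 kt
Leg 5: heading 215.0°; drift -9.8° → track 205.2°, groundspeed 139.7 kt

Leg 1: track=141.8°, groundspeed=128.3 kt
Leg 2: track=103.4°, groundspeed=96.3 kt
Leg 3: track=148.6°, groundspeed=132.9 kt
Leg 4: track=142.3°, groundspeed=128.7 kt
Leg 5: track=205.2°, groundspeed=139.7 kt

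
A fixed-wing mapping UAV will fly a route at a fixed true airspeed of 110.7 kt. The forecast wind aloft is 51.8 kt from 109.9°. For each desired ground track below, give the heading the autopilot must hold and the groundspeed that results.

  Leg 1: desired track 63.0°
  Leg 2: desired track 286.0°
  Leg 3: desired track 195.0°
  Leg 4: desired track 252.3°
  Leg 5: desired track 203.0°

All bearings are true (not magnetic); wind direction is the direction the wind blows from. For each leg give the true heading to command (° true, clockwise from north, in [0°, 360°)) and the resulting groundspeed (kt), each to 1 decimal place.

Leg 1: desired track 63.0°; wind correction +20.0° → command heading 83.0°, groundspeed 68.6 kt
Leg 2: desired track 286.0°; wind correction -1.8° → command heading 284.2°, groundspeed 162.3 kt
Leg 3: desired track 195.0°; wind correction -27.8° → command heading 167.2°, groundspeed 93.5 kt
Leg 4: desired track 252.3°; wind correction -16.6° → command heading 235.7°, groundspeed 147.1 kt
Leg 5: desired track 203.0°; wind correction -27.9° → command heading 175.1°, groundspeed 100.7 kt

Leg 1: heading=83.0°, groundspeed=68.6 kt
Leg 2: heading=284.2°, groundspeed=162.3 kt
Leg 3: heading=167.2°, groundspeed=93.5 kt
Leg 4: heading=235.7°, groundspeed=147.1 kt
Leg 5: heading=175.1°, groundspeed=100.7 kt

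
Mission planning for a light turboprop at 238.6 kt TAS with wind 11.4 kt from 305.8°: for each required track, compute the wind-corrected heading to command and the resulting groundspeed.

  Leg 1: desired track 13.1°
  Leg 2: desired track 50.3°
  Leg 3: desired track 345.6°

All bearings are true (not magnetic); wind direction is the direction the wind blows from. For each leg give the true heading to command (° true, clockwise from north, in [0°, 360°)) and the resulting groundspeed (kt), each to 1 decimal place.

Leg 1: desired track 13.1°; wind correction -2.5° → command heading 10.6°, groundspeed 234.0 kt
Leg 2: desired track 50.3°; wind correction -2.7° → command heading 47.6°, groundspeed 241.2 kt
Leg 3: desired track 345.6°; wind correction -1.8° → command heading 343.8°, groundspeed 229.7 kt

Leg 1: heading=10.6°, groundspeed=234.0 kt
Leg 2: heading=47.6°, groundspeed=241.2 kt
Leg 3: heading=343.8°, groundspeed=229.7 kt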